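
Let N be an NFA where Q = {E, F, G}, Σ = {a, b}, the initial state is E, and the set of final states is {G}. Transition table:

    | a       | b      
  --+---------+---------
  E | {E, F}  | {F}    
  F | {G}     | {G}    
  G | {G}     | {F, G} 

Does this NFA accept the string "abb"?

Yes

Start in {E}.
Read 'a': E→{E, F}; now {E, F}.
Read 'b': E→{F}, F→{G}; now {F, G}.
Read 'b': F→{G}, G→{F, G}; now {F, G}.
The final set {F, G} contains the accepting state G.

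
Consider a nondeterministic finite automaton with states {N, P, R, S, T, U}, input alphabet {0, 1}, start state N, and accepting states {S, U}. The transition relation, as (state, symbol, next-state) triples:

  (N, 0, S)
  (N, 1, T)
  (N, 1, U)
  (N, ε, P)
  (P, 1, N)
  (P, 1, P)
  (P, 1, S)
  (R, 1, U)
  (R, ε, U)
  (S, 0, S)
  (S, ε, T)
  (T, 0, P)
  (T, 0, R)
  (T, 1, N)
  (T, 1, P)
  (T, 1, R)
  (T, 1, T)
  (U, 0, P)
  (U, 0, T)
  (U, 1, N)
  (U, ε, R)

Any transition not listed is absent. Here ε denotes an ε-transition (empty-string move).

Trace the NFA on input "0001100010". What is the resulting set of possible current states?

{P, R, S, T, U}

Start: ε-closure({N}) = {N, P}.
Read '0': N→{S}, P→∅; union {S}; ε-closure = {S, T}.
Read '0': S→{S}, T→{P, R}; union {P, R, S}; ε-closure = {P, R, S, T, U}.
Read '0': P→∅, R→∅, S→{S}, T→{P, R}, U→{P, T}; union {P, R, S, T}; ε-closure = {P, R, S, T, U}.
Read '1': P→{N, P, S}, R→{U}, S→∅, T→{N, P, R, T}, U→{N}; now {N, P, R, S, T, U}.
Read '1': N→{T, U}, P→{N, P, S}, R→{U}, S→∅, T→{N, P, R, T}, U→{N}; now {N, P, R, S, T, U}.
Read '0': N→{S}, P→∅, R→∅, S→{S}, T→{P, R}, U→{P, T}; union {P, R, S, T}; ε-closure = {P, R, S, T, U}.
Read '0': P→∅, R→∅, S→{S}, T→{P, R}, U→{P, T}; union {P, R, S, T}; ε-closure = {P, R, S, T, U}.
Read '0': P→∅, R→∅, S→{S}, T→{P, R}, U→{P, T}; union {P, R, S, T}; ε-closure = {P, R, S, T, U}.
Read '1': P→{N, P, S}, R→{U}, S→∅, T→{N, P, R, T}, U→{N}; now {N, P, R, S, T, U}.
Read '0': N→{S}, P→∅, R→∅, S→{S}, T→{P, R}, U→{P, T}; union {P, R, S, T}; ε-closure = {P, R, S, T, U}.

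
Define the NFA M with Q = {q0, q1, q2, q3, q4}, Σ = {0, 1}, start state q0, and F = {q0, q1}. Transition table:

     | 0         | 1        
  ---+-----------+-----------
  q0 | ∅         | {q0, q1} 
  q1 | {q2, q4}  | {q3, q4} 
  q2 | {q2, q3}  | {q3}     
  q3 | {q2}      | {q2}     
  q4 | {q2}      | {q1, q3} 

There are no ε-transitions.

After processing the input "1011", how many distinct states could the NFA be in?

Start in {q0}.
Read '1': q0→{q0, q1}; now {q0, q1}.
Read '0': q0→∅, q1→{q2, q4}; now {q2, q4}.
Read '1': q2→{q3}, q4→{q1, q3}; now {q1, q3}.
Read '1': q1→{q3, q4}, q3→{q2}; now {q2, q3, q4}.
That set has 3 states.

3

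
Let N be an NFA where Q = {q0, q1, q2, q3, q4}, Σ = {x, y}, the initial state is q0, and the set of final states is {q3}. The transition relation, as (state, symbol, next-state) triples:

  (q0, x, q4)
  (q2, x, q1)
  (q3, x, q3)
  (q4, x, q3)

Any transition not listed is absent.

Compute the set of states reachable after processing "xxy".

∅

Start in {q0}.
Read 'x': {q0} → {q4}.
Read 'x': {q4} → {q3}.
Read 'y': {q3} → ∅.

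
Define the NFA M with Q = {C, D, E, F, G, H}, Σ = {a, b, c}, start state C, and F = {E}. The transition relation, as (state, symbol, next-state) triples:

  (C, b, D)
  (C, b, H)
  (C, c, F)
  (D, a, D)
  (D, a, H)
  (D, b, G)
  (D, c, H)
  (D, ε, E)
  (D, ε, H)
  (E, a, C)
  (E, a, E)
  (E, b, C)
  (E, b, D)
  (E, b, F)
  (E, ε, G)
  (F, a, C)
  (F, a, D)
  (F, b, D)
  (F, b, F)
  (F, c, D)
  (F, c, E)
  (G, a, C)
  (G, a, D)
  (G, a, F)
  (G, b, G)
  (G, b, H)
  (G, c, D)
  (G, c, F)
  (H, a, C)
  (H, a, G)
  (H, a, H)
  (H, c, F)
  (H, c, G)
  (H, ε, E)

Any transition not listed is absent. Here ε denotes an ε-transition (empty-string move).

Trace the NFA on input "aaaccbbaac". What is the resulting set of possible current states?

∅

Start in {C}.
Read 'a': C→∅; now ∅.
The set is empty and remains empty for the remaining 9 symbols.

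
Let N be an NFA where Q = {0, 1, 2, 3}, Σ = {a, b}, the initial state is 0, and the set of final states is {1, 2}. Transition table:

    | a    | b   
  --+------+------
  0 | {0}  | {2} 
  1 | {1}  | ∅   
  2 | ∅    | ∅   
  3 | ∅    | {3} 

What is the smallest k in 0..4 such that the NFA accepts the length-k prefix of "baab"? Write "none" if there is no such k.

Start in {0}.
Read 'b': 0→{2}; now {2}.
None of the earlier sets intersect F, but {2} does.

1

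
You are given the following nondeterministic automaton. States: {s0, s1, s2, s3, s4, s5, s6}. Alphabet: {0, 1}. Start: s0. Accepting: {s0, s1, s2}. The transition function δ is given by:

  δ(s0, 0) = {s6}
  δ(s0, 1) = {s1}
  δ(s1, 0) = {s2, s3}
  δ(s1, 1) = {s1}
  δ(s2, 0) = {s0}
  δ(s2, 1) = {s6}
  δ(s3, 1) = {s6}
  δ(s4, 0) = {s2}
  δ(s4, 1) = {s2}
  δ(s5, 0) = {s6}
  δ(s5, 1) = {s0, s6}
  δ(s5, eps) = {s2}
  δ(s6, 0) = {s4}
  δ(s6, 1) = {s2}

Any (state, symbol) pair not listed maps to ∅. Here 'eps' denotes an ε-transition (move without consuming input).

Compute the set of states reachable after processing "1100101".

Start in {s0}.
Read '1': s0→{s1}; now {s1}.
Read '1': s1→{s1}; now {s1}.
Read '0': s1→{s2, s3}; now {s2, s3}.
Read '0': s2→{s0}, s3→∅; now {s0}.
Read '1': s0→{s1}; now {s1}.
Read '0': s1→{s2, s3}; now {s2, s3}.
Read '1': s2→{s6}, s3→{s6}; now {s6}.

{s6}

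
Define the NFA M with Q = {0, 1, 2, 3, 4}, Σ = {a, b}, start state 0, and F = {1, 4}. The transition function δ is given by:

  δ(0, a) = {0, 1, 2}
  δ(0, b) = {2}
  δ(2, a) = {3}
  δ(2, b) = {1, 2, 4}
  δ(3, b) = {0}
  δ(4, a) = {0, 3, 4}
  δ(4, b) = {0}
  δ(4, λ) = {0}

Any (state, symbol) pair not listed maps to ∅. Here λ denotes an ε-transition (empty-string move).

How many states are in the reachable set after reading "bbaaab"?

4

Start in {0}.
Read 'b': {0} → {2}.
Read 'b': {2} → {0, 1, 2, 4}.
Read 'a': {0, 1, 2, 4} → {0, 1, 2, 3, 4}.
Read 'a': {0, 1, 2, 3, 4} → {0, 1, 2, 3, 4}.
Read 'a': {0, 1, 2, 3, 4} → {0, 1, 2, 3, 4}.
Read 'b': {0, 1, 2, 3, 4} → {0, 1, 2, 4}.
That set has 4 states.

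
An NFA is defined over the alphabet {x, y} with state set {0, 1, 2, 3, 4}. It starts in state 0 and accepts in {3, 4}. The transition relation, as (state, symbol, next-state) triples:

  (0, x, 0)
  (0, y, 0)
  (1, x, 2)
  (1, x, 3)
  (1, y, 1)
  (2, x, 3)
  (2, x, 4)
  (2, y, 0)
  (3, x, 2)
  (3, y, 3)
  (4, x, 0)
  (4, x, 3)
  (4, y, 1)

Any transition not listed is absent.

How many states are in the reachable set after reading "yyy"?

Start in {0}.
Read 'y': 0→{0}; now {0}.
Read 'y': 0→{0}; now {0}.
Read 'y': 0→{0}; now {0}.
That set has 1 state.

1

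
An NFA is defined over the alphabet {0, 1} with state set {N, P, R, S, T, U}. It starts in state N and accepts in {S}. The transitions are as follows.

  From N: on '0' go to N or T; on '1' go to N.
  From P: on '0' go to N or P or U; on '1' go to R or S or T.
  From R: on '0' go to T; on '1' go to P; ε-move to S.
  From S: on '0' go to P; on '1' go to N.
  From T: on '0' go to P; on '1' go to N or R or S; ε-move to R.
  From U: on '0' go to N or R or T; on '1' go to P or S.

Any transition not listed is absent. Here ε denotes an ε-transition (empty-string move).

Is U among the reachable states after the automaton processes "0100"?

Yes

Start in {N}.
Read '0': {N} → {N, R, S, T}.
Read '1': {N, R, S, T} → {N, P, R, S}.
Read '0': {N, P, R, S} → {N, P, R, S, T, U}.
Read '0': {N, P, R, S, T, U} → {N, P, R, S, T, U}.
State U is in {N, P, R, S, T, U}.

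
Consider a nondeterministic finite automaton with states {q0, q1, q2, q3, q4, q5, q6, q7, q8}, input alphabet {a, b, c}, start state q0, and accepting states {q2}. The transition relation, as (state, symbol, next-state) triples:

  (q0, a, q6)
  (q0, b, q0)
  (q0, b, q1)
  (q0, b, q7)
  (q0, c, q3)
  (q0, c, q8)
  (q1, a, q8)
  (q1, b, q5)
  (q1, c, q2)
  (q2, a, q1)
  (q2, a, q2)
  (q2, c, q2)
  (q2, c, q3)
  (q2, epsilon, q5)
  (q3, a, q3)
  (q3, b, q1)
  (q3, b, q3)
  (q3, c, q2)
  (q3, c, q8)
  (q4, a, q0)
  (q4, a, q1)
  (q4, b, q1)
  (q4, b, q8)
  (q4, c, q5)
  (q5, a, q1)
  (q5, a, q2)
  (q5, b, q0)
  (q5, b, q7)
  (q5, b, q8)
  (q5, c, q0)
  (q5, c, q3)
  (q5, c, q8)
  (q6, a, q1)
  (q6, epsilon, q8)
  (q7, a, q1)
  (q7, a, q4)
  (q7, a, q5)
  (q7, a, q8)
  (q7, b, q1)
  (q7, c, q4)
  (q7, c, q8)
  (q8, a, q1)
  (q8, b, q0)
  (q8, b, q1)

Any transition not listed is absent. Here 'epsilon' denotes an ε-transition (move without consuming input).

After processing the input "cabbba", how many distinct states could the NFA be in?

7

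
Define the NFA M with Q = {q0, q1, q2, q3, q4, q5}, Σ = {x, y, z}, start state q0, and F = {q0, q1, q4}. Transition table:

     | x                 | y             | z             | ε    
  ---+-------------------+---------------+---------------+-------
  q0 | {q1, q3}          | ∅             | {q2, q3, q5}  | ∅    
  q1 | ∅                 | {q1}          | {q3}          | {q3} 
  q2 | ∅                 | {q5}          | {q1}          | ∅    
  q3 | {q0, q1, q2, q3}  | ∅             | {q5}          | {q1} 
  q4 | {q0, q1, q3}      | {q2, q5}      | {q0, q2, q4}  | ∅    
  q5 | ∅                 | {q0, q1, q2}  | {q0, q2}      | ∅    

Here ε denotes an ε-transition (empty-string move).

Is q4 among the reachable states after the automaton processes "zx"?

No

Start in {q0}.
Read 'z': {q0} → {q1, q2, q3, q5}.
Read 'x': {q1, q2, q3, q5} → {q0, q1, q2, q3}.
State q4 is not in {q0, q1, q2, q3}.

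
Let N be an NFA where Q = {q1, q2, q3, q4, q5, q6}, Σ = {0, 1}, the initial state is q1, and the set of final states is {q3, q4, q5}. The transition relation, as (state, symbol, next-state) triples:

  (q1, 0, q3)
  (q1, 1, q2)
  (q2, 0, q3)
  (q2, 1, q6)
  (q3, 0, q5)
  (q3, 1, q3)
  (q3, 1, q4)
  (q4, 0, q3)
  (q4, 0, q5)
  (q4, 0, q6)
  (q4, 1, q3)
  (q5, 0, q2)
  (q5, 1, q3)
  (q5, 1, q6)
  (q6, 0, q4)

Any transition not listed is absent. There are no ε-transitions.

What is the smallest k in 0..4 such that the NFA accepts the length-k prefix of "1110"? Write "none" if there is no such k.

none

Start in {q1}.
Read '1': q1→{q2}; now {q2}.
Read '1': q2→{q6}; now {q6}.
Read '1': q6→∅; now ∅.
The set is empty and remains empty for the remaining 1 symbol.
No reachable set along the way intersects F.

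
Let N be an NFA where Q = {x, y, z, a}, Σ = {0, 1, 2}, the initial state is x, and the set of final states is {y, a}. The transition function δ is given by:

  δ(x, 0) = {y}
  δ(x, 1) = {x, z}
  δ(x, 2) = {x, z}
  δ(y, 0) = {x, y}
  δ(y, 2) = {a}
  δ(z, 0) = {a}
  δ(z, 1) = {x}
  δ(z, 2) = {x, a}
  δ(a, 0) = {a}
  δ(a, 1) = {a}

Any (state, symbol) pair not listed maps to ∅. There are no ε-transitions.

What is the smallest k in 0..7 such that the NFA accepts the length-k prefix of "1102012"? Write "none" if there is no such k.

3

Start in {x}.
Read '1': x→{x, z}; now {x, z}.
Read '1': x→{x, z}, z→{x}; now {x, z}.
Read '0': x→{y}, z→{a}; now {y, a}.
None of the earlier sets intersect F, but {y, a} does.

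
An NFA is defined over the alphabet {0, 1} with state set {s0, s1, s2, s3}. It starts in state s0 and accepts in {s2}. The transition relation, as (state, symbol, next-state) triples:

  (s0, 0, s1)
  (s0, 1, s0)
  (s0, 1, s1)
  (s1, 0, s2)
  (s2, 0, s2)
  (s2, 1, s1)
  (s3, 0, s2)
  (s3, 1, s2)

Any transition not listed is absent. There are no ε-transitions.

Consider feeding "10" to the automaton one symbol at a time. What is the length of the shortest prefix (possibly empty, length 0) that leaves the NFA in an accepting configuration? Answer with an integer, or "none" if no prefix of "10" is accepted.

Start in {s0}.
Read '1': s0→{s0, s1}; now {s0, s1}.
Read '0': s0→{s1}, s1→{s2}; now {s1, s2}.
None of the earlier sets intersect F, but {s1, s2} does.

2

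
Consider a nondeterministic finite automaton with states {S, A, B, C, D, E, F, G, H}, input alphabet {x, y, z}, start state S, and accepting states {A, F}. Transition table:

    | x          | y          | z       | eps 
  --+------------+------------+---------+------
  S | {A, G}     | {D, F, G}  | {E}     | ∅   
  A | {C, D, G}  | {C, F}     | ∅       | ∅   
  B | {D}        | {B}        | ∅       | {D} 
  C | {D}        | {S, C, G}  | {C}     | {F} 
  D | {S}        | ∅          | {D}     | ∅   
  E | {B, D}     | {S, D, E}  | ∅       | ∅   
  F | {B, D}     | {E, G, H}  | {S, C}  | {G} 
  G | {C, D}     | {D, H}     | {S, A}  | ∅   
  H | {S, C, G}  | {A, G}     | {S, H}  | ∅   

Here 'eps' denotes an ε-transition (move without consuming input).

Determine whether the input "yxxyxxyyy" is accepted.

Yes

Start in {S}.
Read 'y': {S} → {D, F, G}.
Read 'x': {D, F, G} → {S, B, C, D, F, G}.
Read 'x': {S, B, C, D, F, G} → {S, A, B, C, D, F, G}.
Read 'y': {S, A, B, C, D, F, G} → {S, B, C, D, E, F, G, H}.
Read 'x': {S, B, C, D, E, F, G, H} → {S, A, B, C, D, F, G}.
Read 'x': {S, A, B, C, D, F, G} → {S, A, B, C, D, F, G}.
Read 'y': {S, A, B, C, D, F, G} → {S, B, C, D, E, F, G, H}.
Read 'y': {S, B, C, D, E, F, G, H} → {S, A, B, C, D, E, F, G, H}.
Read 'y': {S, A, B, C, D, E, F, G, H} → {S, A, B, C, D, E, F, G, H}.
The final set {S, A, B, C, D, E, F, G, H} contains the accepting states A, F.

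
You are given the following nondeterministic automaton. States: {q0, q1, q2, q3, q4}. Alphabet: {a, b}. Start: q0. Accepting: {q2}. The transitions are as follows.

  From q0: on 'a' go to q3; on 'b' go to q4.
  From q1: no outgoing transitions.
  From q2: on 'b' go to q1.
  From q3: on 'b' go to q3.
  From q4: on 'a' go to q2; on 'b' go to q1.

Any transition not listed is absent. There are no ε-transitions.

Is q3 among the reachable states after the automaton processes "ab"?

Start in {q0}.
Read 'a': {q0} → {q3}.
Read 'b': {q3} → {q3}.
State q3 is in {q3}.

Yes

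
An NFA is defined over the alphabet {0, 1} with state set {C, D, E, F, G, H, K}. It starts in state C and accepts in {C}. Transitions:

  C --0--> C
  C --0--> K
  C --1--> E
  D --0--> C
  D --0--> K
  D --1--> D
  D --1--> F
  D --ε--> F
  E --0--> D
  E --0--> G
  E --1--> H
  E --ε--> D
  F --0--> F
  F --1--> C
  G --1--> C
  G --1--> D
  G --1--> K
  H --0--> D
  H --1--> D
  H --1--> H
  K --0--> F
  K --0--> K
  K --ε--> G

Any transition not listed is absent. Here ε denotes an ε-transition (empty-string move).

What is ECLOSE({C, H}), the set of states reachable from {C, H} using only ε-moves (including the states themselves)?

{C, H}

Begin with {C, H}.
No ε-moves leave this set, so the closure equals the set itself.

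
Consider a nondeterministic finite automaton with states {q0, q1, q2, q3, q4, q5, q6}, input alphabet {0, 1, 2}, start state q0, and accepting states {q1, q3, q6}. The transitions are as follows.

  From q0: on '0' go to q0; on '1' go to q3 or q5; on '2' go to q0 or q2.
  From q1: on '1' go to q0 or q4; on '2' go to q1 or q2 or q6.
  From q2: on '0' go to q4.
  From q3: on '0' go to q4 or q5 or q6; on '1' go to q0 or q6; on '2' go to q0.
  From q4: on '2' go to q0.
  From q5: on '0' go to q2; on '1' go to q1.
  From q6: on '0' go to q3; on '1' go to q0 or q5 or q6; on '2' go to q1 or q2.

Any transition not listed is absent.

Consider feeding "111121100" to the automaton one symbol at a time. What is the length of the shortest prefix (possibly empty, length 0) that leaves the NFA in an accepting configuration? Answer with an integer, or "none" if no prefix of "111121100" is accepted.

Start in {q0}.
Read '1': q0→{q3, q5}; now {q3, q5}.
None of the earlier sets intersect F, but {q3, q5} does.

1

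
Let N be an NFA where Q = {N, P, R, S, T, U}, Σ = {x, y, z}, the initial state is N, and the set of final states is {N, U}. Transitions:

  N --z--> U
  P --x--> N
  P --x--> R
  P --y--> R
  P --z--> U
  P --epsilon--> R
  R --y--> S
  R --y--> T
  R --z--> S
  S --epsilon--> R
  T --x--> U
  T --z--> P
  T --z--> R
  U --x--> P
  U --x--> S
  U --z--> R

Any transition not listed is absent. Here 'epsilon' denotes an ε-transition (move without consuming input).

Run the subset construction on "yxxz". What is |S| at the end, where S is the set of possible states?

Start in {N}.
Read 'y': {N} → ∅.
The set is empty and remains empty for the remaining 3 symbols.
That set has 0 states.

0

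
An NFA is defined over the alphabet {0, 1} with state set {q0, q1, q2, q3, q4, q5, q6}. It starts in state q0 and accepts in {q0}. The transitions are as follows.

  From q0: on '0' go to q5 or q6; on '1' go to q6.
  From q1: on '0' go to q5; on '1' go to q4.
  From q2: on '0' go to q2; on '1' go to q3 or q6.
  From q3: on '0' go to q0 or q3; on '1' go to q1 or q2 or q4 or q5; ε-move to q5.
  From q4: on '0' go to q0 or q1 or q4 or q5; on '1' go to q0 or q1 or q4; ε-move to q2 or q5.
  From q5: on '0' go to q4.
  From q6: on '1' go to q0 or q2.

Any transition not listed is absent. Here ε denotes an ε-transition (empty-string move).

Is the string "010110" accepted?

Yes

Start in {q0}.
Read '0': q0→{q5, q6}; now {q5, q6}.
Read '1': q5→∅, q6→{q0, q2}; now {q0, q2}.
Read '0': q0→{q5, q6}, q2→{q2}; now {q2, q5, q6}.
Read '1': q2→{q3, q6}, q5→∅, q6→{q0, q2}; union {q0, q2, q3, q6}; ε-closure = {q0, q2, q3, q5, q6}.
Read '1': q0→{q6}, q2→{q3, q6}, q3→{q1, q2, q4, q5}, q5→∅, q6→{q0, q2}; now {q0, q1, q2, q3, q4, q5, q6}.
Read '0': q0→{q5, q6}, q1→{q5}, q2→{q2}, q3→{q0, q3}, q4→{q0, q1, q4, q5}, q5→{q4}, q6→∅; now {q0, q1, q2, q3, q4, q5, q6}.
The final set {q0, q1, q2, q3, q4, q5, q6} contains the accepting state q0.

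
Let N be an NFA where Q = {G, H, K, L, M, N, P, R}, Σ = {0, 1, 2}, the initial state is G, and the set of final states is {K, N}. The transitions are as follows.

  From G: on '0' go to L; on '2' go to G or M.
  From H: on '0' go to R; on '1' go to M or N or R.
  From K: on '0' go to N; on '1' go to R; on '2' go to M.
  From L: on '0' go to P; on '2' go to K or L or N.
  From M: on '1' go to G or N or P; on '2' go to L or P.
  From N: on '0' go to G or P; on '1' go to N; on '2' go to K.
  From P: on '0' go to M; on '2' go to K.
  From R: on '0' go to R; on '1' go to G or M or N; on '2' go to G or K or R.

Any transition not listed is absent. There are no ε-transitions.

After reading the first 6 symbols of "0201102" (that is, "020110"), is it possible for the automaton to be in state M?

No

Start in {G}.
Read '0': {G} → {L}.
Read '2': {L} → {K, L, N}.
Read '0': {K, L, N} → {G, N, P}.
Read '1': {G, N, P} → {N}.
Read '1': {N} → {N}.
Read '0': {N} → {G, P}.
State M is not in {G, P}.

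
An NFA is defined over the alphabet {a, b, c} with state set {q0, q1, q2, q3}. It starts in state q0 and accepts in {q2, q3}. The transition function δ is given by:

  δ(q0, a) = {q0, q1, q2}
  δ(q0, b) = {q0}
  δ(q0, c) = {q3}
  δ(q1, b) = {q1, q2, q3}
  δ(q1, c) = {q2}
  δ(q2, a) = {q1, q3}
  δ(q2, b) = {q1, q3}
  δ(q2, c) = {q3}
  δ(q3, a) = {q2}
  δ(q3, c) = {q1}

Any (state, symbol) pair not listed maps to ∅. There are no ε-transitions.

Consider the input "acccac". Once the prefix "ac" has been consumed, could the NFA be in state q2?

Start in {q0}.
Read 'a': {q0} → {q0, q1, q2}.
Read 'c': {q0, q1, q2} → {q2, q3}.
State q2 is in {q2, q3}.

Yes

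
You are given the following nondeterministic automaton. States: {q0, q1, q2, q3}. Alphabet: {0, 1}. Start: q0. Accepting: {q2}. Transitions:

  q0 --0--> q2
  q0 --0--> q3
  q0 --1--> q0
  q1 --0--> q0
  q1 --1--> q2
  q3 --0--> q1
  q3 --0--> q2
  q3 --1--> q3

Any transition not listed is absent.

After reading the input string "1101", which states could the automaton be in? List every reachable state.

Start in {q0}.
Read '1': {q0} → {q0}.
Read '1': {q0} → {q0}.
Read '0': {q0} → {q2, q3}.
Read '1': {q2, q3} → {q3}.

{q3}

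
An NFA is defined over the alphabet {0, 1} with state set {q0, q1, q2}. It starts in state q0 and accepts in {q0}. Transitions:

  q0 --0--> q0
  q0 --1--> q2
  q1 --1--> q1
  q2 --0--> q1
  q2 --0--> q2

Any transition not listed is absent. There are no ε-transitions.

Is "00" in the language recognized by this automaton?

Yes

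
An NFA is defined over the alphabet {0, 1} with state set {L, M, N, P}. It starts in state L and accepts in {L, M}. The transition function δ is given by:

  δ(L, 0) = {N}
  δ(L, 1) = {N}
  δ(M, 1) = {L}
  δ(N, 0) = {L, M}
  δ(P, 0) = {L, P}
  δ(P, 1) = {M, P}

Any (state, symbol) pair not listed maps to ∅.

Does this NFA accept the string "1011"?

No

Start in {L}.
Read '1': L→{N}; now {N}.
Read '0': N→{L, M}; now {L, M}.
Read '1': L→{N}, M→{L}; now {L, N}.
Read '1': L→{N}, N→∅; now {N}.
The final set {N} contains no accepting state.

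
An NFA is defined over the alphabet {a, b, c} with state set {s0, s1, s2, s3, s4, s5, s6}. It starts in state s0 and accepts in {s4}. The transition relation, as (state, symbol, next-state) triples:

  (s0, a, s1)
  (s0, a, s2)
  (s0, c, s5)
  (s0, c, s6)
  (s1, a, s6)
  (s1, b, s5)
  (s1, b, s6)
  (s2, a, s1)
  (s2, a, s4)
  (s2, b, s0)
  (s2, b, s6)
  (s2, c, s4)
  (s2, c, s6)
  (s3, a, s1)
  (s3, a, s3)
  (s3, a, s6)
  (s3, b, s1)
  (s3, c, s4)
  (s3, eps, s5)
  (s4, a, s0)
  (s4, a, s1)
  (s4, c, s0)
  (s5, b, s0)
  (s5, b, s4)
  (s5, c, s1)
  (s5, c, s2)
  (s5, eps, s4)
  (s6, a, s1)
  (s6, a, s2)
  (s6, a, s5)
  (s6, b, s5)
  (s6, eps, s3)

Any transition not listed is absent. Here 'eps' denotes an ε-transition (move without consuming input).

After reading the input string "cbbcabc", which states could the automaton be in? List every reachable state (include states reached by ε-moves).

Start in {s0}.
Read 'c': s0→{s5, s6}; union {s5, s6}; ε-closure = {s3, s4, s5, s6}.
Read 'b': s3→{s1}, s4→∅, s5→{s0, s4}, s6→{s5}; now {s0, s1, s4, s5}.
Read 'b': s0→∅, s1→{s5, s6}, s4→∅, s5→{s0, s4}; union {s0, s4, s5, s6}; ε-closure = {s0, s3, s4, s5, s6}.
Read 'c': s0→{s5, s6}, s3→{s4}, s4→{s0}, s5→{s1, s2}, s6→∅; union {s0, s1, s2, s4, s5, s6}; ε-closure = {s0, s1, s2, s3, s4, s5, s6}.
Read 'a': s0→{s1, s2}, s1→{s6}, s2→{s1, s4}, s3→{s1, s3, s6}, s4→{s0, s1}, s5→∅, s6→{s1, s2, s5}; now {s0, s1, s2, s3, s4, s5, s6}.
Read 'b': s0→∅, s1→{s5, s6}, s2→{s0, s6}, s3→{s1}, s4→∅, s5→{s0, s4}, s6→{s5}; union {s0, s1, s4, s5, s6}; ε-closure = {s0, s1, s3, s4, s5, s6}.
Read 'c': s0→{s5, s6}, s1→∅, s3→{s4}, s4→{s0}, s5→{s1, s2}, s6→∅; union {s0, s1, s2, s4, s5, s6}; ε-closure = {s0, s1, s2, s3, s4, s5, s6}.

{s0, s1, s2, s3, s4, s5, s6}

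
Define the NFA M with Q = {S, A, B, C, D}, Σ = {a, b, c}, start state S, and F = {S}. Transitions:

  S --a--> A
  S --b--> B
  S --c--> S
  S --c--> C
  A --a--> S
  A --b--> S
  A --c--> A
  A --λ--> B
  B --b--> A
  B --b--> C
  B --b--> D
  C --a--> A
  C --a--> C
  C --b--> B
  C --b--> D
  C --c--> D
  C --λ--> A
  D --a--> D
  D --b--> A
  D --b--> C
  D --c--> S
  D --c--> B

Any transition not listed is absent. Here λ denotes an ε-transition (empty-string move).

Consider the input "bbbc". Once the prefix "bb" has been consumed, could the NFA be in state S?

No

Start in {S}.
Read 'b': S→{B}; now {B}.
Read 'b': B→{A, C, D}; union {A, C, D}; ε-closure = {A, B, C, D}.
State S is not in {A, B, C, D}.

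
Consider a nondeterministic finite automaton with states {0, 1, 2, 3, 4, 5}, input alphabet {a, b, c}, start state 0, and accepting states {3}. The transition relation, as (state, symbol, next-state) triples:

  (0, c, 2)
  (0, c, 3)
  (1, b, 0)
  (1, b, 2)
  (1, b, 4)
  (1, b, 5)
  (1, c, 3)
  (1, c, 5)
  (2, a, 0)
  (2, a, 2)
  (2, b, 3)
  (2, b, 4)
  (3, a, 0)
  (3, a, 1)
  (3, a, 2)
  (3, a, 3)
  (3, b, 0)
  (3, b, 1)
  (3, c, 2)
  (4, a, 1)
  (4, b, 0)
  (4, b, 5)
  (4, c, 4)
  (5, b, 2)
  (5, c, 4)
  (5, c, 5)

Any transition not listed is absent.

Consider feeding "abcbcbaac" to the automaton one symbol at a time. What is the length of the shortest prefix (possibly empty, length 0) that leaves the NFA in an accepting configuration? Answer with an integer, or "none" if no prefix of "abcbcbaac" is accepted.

none

Start in {0}.
Read 'a': {0} → ∅.
The set is empty and remains empty for the remaining 8 symbols.
No reachable set along the way intersects F.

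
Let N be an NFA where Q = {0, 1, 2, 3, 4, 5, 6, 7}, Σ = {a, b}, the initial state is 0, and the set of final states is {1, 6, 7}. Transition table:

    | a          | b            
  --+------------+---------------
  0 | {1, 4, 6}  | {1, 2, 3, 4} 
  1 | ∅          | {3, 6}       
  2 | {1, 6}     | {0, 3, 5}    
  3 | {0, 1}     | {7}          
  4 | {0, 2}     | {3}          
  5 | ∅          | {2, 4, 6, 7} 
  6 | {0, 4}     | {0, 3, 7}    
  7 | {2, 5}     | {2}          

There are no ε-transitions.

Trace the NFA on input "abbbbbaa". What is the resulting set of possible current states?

{0, 1, 2, 4, 6}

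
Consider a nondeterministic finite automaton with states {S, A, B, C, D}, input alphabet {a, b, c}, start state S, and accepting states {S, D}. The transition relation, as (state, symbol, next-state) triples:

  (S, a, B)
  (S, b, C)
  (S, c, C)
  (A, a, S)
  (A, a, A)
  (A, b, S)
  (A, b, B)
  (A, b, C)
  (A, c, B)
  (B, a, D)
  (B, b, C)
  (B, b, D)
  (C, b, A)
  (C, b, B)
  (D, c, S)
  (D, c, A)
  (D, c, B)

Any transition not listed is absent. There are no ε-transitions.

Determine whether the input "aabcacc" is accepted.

No

Start in {S}.
Read 'a': S→{B}; now {B}.
Read 'a': B→{D}; now {D}.
Read 'b': D→∅; now ∅.
The set is empty and remains empty for the remaining 4 symbols.
The final set ∅ contains no accepting state.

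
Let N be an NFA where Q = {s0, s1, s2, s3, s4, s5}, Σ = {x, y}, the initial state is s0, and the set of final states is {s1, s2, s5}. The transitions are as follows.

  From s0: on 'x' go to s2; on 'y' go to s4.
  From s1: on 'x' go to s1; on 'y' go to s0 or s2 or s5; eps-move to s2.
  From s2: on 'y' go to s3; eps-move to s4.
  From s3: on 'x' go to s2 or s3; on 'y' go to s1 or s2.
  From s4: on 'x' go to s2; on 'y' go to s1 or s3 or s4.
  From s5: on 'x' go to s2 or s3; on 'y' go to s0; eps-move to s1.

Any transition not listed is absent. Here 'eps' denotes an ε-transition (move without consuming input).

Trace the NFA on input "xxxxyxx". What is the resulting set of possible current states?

{s1, s2, s3, s4}

Start in {s0}.
Read 'x': {s0} → {s2, s4}.
Read 'x': {s2, s4} → {s2, s4}.
Read 'x': {s2, s4} → {s2, s4}.
Read 'x': {s2, s4} → {s2, s4}.
Read 'y': {s2, s4} → {s1, s2, s3, s4}.
Read 'x': {s1, s2, s3, s4} → {s1, s2, s3, s4}.
Read 'x': {s1, s2, s3, s4} → {s1, s2, s3, s4}.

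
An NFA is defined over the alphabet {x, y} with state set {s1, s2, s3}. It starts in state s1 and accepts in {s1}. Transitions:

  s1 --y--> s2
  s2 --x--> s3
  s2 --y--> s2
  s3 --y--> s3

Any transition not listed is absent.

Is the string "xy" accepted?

No

Start in {s1}.
Read 'x': {s1} → ∅.
The set is empty and remains empty for the remaining 1 symbol.
The final set ∅ contains no accepting state.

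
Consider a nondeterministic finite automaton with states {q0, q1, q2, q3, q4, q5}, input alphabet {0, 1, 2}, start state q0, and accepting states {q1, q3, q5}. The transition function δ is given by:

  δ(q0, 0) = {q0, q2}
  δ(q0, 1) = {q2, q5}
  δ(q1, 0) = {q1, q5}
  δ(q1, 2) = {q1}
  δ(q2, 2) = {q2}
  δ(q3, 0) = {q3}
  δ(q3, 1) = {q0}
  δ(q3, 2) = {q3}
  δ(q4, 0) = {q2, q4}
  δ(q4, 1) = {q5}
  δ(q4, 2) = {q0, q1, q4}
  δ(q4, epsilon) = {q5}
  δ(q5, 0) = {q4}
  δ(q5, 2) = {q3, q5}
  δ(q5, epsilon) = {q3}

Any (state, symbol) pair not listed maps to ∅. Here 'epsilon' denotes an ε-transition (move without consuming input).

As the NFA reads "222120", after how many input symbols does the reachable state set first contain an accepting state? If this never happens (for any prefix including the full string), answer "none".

Start in {q0}.
Read '2': q0→∅; now ∅.
The set is empty and remains empty for the remaining 5 symbols.
No reachable set along the way intersects F.

none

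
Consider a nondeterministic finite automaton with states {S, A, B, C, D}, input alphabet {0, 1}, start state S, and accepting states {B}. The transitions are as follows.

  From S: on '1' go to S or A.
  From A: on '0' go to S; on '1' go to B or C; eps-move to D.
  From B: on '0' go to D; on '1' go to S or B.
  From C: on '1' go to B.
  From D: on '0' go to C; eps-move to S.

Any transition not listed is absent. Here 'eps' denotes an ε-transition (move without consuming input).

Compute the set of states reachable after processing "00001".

∅

Start in {S}.
Read '0': S→∅; now ∅.
The set is empty and remains empty for the remaining 4 symbols.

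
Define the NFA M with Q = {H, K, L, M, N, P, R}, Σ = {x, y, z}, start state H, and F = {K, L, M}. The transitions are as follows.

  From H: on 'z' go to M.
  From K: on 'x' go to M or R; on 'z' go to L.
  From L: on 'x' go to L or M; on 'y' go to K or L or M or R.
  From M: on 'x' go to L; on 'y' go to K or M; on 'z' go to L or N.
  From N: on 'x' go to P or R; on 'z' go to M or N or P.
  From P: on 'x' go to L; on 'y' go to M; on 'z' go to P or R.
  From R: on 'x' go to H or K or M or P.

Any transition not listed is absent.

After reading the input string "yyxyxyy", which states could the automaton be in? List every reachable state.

Start in {H}.
Read 'y': H→∅; now ∅.
The set is empty and remains empty for the remaining 6 symbols.

∅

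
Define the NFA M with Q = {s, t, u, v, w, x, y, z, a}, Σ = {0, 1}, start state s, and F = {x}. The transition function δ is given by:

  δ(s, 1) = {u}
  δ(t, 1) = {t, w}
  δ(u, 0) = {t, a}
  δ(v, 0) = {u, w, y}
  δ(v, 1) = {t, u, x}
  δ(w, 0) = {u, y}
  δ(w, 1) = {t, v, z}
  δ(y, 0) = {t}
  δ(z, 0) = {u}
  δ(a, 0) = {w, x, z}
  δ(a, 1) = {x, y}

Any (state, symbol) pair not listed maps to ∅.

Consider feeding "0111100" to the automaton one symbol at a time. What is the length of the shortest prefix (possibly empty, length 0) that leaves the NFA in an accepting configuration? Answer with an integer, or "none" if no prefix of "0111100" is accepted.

none

Start in {s}.
Read '0': s→∅; now ∅.
The set is empty and remains empty for the remaining 6 symbols.
No reachable set along the way intersects F.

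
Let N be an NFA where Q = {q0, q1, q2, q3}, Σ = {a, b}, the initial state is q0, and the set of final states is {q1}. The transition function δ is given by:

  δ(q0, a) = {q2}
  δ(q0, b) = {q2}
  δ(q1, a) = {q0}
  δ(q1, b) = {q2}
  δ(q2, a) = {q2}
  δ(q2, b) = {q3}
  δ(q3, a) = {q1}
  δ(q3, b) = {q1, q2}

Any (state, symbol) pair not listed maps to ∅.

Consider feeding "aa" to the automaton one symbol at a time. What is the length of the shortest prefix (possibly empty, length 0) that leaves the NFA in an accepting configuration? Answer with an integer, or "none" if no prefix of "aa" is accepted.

Start in {q0}.
Read 'a': q0→{q2}; now {q2}.
Read 'a': q2→{q2}; now {q2}.
No reachable set along the way intersects F.

none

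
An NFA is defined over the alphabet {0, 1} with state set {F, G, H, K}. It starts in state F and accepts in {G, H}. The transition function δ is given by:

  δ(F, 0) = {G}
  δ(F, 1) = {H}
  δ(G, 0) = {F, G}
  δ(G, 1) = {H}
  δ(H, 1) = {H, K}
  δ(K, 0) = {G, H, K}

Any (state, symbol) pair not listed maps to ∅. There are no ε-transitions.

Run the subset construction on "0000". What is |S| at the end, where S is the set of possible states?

2

Start in {F}.
Read '0': {F} → {G}.
Read '0': {G} → {F, G}.
Read '0': {F, G} → {F, G}.
Read '0': {F, G} → {F, G}.
That set has 2 states.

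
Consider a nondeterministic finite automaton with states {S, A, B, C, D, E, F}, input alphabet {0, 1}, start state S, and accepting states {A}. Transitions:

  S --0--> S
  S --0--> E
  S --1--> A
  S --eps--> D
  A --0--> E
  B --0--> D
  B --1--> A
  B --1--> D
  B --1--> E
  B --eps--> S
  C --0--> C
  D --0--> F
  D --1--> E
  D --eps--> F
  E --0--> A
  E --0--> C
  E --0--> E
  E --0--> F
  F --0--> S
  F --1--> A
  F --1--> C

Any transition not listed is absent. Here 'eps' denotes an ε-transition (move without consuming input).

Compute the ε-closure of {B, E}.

Begin with {B, E}.
ε-move B → S; add S.
ε-move S → D; add D.
ε-move D → F; add F.

{S, B, D, E, F}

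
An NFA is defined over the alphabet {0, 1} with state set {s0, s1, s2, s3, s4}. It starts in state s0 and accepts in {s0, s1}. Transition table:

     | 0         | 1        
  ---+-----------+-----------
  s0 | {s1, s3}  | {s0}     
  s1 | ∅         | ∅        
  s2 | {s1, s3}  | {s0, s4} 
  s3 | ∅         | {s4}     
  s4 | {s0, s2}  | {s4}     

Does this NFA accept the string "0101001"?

No

Start in {s0}.
Read '0': s0→{s1, s3}; now {s1, s3}.
Read '1': s1→∅, s3→{s4}; now {s4}.
Read '0': s4→{s0, s2}; now {s0, s2}.
Read '1': s0→{s0}, s2→{s0, s4}; now {s0, s4}.
Read '0': s0→{s1, s3}, s4→{s0, s2}; now {s0, s1, s2, s3}.
Read '0': s0→{s1, s3}, s1→∅, s2→{s1, s3}, s3→∅; now {s1, s3}.
Read '1': s1→∅, s3→{s4}; now {s4}.
The final set {s4} contains no accepting state.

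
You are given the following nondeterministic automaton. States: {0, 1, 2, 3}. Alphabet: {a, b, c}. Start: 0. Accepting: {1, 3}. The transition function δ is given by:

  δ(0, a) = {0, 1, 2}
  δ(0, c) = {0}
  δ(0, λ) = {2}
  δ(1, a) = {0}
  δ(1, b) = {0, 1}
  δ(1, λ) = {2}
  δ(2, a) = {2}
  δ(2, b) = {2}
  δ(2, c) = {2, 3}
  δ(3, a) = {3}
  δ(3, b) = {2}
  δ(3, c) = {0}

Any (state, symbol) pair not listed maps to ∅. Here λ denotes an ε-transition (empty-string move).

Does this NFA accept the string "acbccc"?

Start: ε-closure({0}) = {0, 2}.
Read 'a': {0, 2} → {0, 1, 2}.
Read 'c': {0, 1, 2} → {0, 2, 3}.
Read 'b': {0, 2, 3} → {2}.
Read 'c': {2} → {2, 3}.
Read 'c': {2, 3} → {0, 2, 3}.
Read 'c': {0, 2, 3} → {0, 2, 3}.
The final set {0, 2, 3} contains the accepting state 3.

Yes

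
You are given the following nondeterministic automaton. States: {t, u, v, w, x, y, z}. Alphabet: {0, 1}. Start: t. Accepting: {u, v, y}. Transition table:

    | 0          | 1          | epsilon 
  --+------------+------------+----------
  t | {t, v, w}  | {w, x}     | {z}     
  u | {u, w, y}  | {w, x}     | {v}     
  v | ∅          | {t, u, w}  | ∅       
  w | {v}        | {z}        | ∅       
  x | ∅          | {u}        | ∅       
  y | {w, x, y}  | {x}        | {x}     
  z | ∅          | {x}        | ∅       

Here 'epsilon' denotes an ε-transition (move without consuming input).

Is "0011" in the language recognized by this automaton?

Yes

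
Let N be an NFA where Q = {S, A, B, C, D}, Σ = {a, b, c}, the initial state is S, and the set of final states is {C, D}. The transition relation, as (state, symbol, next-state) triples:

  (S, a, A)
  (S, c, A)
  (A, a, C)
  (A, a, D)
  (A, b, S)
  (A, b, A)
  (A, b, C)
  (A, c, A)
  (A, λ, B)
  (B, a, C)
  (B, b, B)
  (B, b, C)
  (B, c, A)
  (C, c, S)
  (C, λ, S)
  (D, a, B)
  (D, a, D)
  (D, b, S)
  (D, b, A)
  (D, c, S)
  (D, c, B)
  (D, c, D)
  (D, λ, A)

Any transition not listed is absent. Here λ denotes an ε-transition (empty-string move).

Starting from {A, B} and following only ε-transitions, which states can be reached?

Begin with {A, B}.
No ε-moves leave this set, so the closure equals the set itself.

{A, B}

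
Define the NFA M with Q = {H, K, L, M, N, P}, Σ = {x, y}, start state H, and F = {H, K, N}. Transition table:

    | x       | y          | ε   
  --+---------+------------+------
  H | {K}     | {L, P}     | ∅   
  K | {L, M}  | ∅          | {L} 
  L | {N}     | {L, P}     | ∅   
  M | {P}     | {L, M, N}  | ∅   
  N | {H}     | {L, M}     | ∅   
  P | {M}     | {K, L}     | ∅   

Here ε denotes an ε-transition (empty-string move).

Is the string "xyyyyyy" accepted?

Yes

Start in {H}.
Read 'x': H→{K}; union {K}; ε-closure = {K, L}.
Read 'y': K→∅, L→{L, P}; now {L, P}.
Read 'y': L→{L, P}, P→{K, L}; now {K, L, P}.
Read 'y': K→∅, L→{L, P}, P→{K, L}; now {K, L, P}.
Read 'y': K→∅, L→{L, P}, P→{K, L}; now {K, L, P}.
Read 'y': K→∅, L→{L, P}, P→{K, L}; now {K, L, P}.
Read 'y': K→∅, L→{L, P}, P→{K, L}; now {K, L, P}.
The final set {K, L, P} contains the accepting state K.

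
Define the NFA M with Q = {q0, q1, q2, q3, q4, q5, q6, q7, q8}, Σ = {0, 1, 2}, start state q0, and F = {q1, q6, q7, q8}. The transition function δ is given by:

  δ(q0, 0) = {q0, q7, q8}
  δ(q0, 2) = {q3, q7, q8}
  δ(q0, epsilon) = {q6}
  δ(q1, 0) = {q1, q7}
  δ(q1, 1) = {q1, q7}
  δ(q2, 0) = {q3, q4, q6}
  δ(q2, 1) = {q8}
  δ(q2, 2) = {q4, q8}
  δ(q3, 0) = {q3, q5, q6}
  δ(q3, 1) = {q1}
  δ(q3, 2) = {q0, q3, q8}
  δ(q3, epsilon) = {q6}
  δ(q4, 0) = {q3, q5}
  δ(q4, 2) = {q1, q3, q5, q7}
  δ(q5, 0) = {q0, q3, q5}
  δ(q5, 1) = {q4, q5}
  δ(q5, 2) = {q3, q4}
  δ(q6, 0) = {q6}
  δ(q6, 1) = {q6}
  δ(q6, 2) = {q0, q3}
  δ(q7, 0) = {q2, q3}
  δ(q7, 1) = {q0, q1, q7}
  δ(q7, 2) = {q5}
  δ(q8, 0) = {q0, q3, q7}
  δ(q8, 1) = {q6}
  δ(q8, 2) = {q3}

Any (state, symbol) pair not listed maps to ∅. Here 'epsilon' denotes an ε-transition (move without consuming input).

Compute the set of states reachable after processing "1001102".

Start: ε-closure({q0}) = {q0, q6}.
Read '1': q0→∅, q6→{q6}; now {q6}.
Read '0': q6→{q6}; now {q6}.
Read '0': q6→{q6}; now {q6}.
Read '1': q6→{q6}; now {q6}.
Read '1': q6→{q6}; now {q6}.
Read '0': q6→{q6}; now {q6}.
Read '2': q6→{q0, q3}; union {q0, q3}; ε-closure = {q0, q3, q6}.

{q0, q3, q6}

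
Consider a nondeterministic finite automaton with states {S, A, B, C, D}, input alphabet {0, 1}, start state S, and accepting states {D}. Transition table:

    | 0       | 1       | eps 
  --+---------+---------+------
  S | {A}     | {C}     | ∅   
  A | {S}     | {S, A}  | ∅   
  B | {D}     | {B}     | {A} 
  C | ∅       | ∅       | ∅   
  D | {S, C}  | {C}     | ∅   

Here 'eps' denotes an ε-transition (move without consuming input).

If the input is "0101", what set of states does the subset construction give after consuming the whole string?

{S, A, C}

Start in {S}.
Read '0': S→{A}; now {A}.
Read '1': A→{S, A}; now {S, A}.
Read '0': S→{A}, A→{S}; now {S, A}.
Read '1': S→{C}, A→{S, A}; now {S, A, C}.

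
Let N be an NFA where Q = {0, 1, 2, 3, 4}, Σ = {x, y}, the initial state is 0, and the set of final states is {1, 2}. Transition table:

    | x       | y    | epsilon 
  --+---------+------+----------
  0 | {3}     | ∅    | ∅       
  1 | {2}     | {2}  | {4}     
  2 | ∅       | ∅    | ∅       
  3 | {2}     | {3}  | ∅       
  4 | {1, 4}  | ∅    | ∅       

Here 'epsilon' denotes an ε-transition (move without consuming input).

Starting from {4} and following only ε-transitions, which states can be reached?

{4}

Begin with {4}.
No ε-moves leave this set, so the closure equals the set itself.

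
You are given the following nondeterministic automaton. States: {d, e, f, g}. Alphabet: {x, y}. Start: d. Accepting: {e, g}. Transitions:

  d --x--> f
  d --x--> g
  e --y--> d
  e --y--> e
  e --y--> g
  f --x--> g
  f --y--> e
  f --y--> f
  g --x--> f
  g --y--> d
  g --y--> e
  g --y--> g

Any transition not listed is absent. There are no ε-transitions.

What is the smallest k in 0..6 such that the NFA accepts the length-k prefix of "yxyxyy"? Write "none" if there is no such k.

none

Start in {d}.
Read 'y': {d} → ∅.
The set is empty and remains empty for the remaining 5 symbols.
No reachable set along the way intersects F.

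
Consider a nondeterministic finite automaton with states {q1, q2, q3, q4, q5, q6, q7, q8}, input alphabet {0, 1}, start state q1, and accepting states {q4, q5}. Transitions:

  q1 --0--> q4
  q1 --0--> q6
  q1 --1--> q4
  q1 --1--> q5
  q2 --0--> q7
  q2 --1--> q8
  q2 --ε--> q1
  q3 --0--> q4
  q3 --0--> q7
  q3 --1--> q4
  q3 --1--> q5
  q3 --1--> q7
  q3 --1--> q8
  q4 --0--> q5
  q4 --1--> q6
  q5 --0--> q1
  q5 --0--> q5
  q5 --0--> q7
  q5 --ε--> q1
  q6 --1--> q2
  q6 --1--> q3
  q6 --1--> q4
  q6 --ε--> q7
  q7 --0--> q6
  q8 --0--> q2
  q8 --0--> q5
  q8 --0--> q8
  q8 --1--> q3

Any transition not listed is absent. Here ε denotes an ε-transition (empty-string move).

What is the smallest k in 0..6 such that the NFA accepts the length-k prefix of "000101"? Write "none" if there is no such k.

Start in {q1}.
Read '0': q1→{q4, q6}; union {q4, q6}; ε-closure = {q4, q6, q7}.
None of the earlier sets intersect F, but {q4, q6, q7} does.

1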